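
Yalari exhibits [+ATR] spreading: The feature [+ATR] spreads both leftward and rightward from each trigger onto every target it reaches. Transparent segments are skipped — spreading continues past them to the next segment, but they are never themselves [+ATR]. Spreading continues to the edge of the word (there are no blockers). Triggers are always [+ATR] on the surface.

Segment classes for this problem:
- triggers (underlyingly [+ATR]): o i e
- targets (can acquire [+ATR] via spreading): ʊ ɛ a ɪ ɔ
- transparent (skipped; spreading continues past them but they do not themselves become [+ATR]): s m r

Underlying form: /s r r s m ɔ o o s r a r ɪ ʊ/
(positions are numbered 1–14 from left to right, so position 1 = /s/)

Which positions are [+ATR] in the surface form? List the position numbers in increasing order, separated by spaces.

From /o/ at 7 rightward: 8 /o/ is itself a trigger — this domain ends here.
From /o/ at 7 leftward: 6 /ɔ/ → [+ATR]; 5 /m/ transparent; 4 /s/ transparent; 3 /r/ transparent; 2 /r/ transparent; 1 /s/ transparent; word edge.
From /o/ at 8 rightward: 9 /s/ transparent; 10 /r/ transparent; 11 /a/ → [+ATR]; 12 /r/ transparent; 13 /ɪ/ → [+ATR]; 14 /ʊ/ → [+ATR]; word edge.
From /o/ at 8 leftward: 7 /o/ is itself a trigger — this domain ends here.

6 7 8 11 13 14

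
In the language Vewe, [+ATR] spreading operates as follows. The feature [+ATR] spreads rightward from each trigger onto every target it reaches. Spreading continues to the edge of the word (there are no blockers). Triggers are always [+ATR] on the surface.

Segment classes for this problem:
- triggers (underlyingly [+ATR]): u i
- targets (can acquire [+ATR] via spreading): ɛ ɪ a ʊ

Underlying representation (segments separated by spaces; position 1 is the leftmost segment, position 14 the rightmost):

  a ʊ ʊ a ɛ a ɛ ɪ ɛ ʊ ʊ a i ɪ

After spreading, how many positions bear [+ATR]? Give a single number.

From /i/ at 13 rightward: 14 /ɪ/ → [+ATR]; word edge.
Targets with no active source: positions 1 2 3 4 5 6 7 8 9 10 11 12 stay [-ATR].
[+ATR] positions on the surface: 13 14.

2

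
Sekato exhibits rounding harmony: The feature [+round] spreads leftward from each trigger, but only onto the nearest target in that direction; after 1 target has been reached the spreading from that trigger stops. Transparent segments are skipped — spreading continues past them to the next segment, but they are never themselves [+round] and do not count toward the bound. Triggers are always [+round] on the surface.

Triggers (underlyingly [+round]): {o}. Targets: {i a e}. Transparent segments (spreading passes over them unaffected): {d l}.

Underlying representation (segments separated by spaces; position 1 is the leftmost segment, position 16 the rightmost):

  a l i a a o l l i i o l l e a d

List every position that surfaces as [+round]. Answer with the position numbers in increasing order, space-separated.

From /o/ at 6 leftward: 5 /a/ → [+round]; bound reached.
From /o/ at 11 leftward: 10 /i/ → [+round]; bound reached.
Targets with no active source: positions 1 3 4 9 14 15 stay [-round].

5 6 10 11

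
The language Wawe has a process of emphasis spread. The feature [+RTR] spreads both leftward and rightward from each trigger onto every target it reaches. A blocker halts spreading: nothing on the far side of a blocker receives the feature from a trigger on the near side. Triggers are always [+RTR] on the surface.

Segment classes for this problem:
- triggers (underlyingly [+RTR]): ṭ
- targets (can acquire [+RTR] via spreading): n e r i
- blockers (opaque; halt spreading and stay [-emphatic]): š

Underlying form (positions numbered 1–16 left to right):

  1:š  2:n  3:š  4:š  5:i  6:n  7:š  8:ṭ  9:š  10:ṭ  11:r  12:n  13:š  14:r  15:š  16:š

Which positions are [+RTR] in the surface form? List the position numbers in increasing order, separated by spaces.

8 10 11 12

From /ṭ/ at 8 rightward: 9 /š/ blocks.
From /ṭ/ at 8 leftward: 7 /š/ blocks.
From /ṭ/ at 10 rightward: 11 /r/ → [+RTR]; 12 /n/ → [+RTR]; 13 /š/ blocks.
From /ṭ/ at 10 leftward: 9 /š/ blocks.
Targets with no active source: positions 2 5 6 14 stay [-emphatic].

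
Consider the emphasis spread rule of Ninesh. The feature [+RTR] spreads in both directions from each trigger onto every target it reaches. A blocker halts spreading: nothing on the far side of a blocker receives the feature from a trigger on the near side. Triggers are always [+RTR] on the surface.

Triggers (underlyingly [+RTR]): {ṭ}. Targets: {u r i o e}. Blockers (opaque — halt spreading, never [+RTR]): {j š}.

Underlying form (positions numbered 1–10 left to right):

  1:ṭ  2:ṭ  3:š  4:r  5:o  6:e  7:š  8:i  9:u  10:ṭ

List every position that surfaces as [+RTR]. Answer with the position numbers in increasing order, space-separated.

1 2 8 9 10

From /ṭ/ at 1 rightward: 2 /ṭ/ is itself a trigger — this domain ends here.
From /ṭ/ at 1 leftward: word edge.
From /ṭ/ at 2 rightward: 3 /š/ blocks.
From /ṭ/ at 2 leftward: 1 /ṭ/ is itself a trigger — this domain ends here.
From /ṭ/ at 10 rightward: word edge.
From /ṭ/ at 10 leftward: 9 /u/ → [+RTR]; 8 /i/ → [+RTR]; 7 /š/ blocks.
Targets with no active source: positions 4 5 6 stay [-emphatic].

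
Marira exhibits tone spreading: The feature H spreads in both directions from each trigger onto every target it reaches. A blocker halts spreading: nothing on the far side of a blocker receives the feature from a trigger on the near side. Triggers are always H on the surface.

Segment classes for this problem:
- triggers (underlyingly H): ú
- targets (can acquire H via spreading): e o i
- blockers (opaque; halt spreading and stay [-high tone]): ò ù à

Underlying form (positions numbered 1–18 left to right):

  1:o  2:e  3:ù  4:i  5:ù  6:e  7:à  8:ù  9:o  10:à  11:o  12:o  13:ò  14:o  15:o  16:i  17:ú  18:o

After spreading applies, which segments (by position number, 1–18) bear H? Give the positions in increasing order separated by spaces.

From /ú/ at 17 rightward: 18 /o/ → H; word edge.
From /ú/ at 17 leftward: 16 /i/ → H; 15 /o/ → H; 14 /o/ → H; 13 /ò/ blocks.
Targets with no active source: positions 1 2 4 6 9 11 12 stay [-high tone].

14 15 16 17 18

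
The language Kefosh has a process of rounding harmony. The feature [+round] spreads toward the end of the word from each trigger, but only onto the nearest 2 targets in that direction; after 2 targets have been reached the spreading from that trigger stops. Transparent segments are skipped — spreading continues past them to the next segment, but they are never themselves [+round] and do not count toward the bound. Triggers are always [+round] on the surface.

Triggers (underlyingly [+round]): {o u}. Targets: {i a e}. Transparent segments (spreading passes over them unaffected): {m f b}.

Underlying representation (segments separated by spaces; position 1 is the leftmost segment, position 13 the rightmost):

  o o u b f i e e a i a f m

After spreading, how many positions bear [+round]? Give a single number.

5

From /o/ at 1 rightward: 2 /o/ is itself a trigger — this domain ends here.
From /o/ at 2 rightward: 3 /u/ is itself a trigger — this domain ends here.
From /u/ at 3 rightward: 4 /b/ transparent; 5 /f/ transparent; 6 /i/ → [+round]; 7 /e/ → [+round]; bound reached.
Targets with no active source: positions 8 9 10 11 stay [-round].
[+round] positions on the surface: 1 2 3 6 7.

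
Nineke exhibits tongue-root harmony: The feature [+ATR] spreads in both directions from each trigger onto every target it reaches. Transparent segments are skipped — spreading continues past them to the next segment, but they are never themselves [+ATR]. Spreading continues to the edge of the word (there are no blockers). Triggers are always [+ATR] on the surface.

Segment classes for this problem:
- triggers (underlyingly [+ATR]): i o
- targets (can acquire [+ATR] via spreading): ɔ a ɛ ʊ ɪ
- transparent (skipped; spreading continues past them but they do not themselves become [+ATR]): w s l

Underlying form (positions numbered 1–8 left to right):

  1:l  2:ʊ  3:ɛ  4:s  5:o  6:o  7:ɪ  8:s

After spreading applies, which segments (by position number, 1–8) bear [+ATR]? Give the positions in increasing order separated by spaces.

From /o/ at 5 rightward: 6 /o/ is itself a trigger — this domain ends here.
From /o/ at 5 leftward: 4 /s/ transparent; 3 /ɛ/ → [+ATR]; 2 /ʊ/ → [+ATR]; 1 /l/ transparent; word edge.
From /o/ at 6 rightward: 7 /ɪ/ → [+ATR]; 8 /s/ transparent; word edge.
From /o/ at 6 leftward: 5 /o/ is itself a trigger — this domain ends here.

2 3 5 6 7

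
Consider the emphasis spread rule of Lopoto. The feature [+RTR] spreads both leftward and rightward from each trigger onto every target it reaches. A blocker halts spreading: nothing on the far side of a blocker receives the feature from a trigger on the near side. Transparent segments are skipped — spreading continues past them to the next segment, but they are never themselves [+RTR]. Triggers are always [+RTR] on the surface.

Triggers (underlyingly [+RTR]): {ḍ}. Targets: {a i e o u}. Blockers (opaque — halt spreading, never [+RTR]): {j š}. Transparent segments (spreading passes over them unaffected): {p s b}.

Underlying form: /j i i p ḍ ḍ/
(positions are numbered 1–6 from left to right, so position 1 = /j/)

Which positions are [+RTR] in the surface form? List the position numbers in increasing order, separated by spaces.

2 3 5 6

From /ḍ/ at 5 rightward: 6 /ḍ/ is itself a trigger — this domain ends here.
From /ḍ/ at 5 leftward: 4 /p/ transparent; 3 /i/ → [+RTR]; 2 /i/ → [+RTR]; 1 /j/ blocks.
From /ḍ/ at 6 rightward: word edge.
From /ḍ/ at 6 leftward: 5 /ḍ/ is itself a trigger — this domain ends here.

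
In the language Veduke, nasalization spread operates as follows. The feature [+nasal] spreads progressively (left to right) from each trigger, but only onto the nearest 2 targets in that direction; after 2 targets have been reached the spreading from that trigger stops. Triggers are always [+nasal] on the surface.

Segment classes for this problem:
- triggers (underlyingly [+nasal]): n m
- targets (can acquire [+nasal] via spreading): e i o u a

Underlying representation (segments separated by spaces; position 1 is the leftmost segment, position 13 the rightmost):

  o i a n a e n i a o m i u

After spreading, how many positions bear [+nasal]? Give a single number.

9

From /n/ at 4 rightward: 5 /a/ → [+nasal]; 6 /e/ → [+nasal]; bound reached.
From /n/ at 7 rightward: 8 /i/ → [+nasal]; 9 /a/ → [+nasal]; bound reached.
From /m/ at 11 rightward: 12 /i/ → [+nasal]; 13 /u/ → [+nasal]; bound reached.
Targets with no active source: positions 1 2 3 10 stay [-nasal].
[+nasal] positions on the surface: 4 5 6 7 8 9 11 12 13.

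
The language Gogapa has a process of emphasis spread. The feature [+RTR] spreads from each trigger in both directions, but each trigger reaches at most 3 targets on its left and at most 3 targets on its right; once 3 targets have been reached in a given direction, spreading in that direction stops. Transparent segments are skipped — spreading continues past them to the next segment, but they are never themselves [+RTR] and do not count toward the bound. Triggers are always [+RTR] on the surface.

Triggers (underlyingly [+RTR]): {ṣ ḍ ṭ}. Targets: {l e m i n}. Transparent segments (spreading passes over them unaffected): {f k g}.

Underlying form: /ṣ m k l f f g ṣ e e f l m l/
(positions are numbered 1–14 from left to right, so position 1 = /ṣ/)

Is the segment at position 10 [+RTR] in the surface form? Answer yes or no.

From /ṣ/ at 1 rightward: 2 /m/ → [+RTR]; 3 /k/ transparent; 4 /l/ → [+RTR]; 5 /f/ transparent; 6 /f/ transparent; 7 /g/ transparent; 8 /ṣ/ is itself a trigger — this domain ends here.
From /ṣ/ at 1 leftward: word edge.
From /ṣ/ at 8 rightward: 9 /e/ → [+RTR]; 10 /e/ → [+RTR]; 11 /f/ transparent; 12 /l/ → [+RTR]; bound reached.
From /ṣ/ at 8 leftward: 7 /g/ transparent; 6 /f/ transparent; 5 /f/ transparent; 4 /l/ → [+RTR]; 3 /k/ transparent; 2 /m/ → [+RTR]; 1 /ṣ/ is itself a trigger — this domain ends here.
Targets with no active source: positions 13 14 stay [-emphatic].
[+RTR] positions on the surface: 1 2 4 8 9 10 12.

yes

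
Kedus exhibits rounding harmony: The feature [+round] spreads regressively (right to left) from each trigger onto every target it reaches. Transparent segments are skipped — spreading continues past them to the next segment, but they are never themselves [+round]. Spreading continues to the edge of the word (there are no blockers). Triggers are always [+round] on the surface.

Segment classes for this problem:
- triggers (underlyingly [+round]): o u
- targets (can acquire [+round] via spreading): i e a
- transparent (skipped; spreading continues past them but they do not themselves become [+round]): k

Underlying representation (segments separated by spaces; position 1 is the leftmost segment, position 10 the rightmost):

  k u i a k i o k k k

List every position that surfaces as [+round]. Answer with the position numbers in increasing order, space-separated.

From /u/ at 2 leftward: 1 /k/ transparent; word edge.
From /o/ at 7 leftward: 6 /i/ → [+round]; 5 /k/ transparent; 4 /a/ → [+round]; 3 /i/ → [+round]; 2 /u/ is itself a trigger — this domain ends here.

2 3 4 6 7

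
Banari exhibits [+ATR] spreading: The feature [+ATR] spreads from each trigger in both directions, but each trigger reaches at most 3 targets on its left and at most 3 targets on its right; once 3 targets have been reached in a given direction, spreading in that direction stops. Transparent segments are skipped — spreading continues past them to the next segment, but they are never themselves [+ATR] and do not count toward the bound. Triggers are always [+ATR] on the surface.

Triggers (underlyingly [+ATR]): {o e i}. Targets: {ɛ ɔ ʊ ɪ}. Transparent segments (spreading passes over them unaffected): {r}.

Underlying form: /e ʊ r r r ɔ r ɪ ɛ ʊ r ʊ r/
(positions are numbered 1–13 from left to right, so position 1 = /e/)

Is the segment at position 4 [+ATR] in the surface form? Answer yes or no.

From /e/ at 1 rightward: 2 /ʊ/ → [+ATR]; 3 /r/ transparent; 4 /r/ transparent; 5 /r/ transparent; 6 /ɔ/ → [+ATR]; 7 /r/ transparent; 8 /ɪ/ → [+ATR]; bound reached.
From /e/ at 1 leftward: word edge.
Targets with no active source: positions 9 10 12 stay [-ATR].
[+ATR] positions on the surface: 1 2 6 8.

no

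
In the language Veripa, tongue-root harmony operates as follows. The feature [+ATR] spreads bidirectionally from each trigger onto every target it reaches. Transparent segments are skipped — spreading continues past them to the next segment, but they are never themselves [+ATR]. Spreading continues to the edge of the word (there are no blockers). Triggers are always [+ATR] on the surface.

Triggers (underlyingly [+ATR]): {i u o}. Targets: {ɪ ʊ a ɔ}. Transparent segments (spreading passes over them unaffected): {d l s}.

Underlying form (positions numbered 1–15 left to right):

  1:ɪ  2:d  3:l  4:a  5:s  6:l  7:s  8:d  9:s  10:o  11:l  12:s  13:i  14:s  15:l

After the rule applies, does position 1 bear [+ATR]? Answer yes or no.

From /o/ at 10 rightward: 11 /l/ transparent; 12 /s/ transparent; 13 /i/ is itself a trigger — this domain ends here.
From /o/ at 10 leftward: 9 /s/ transparent; 8 /d/ transparent; 7 /s/ transparent; 6 /l/ transparent; 5 /s/ transparent; 4 /a/ → [+ATR]; 3 /l/ transparent; 2 /d/ transparent; 1 /ɪ/ → [+ATR]; word edge.
From /i/ at 13 rightward: 14 /s/ transparent; 15 /l/ transparent; word edge.
From /i/ at 13 leftward: 12 /s/ transparent; 11 /l/ transparent; 10 /o/ is itself a trigger — this domain ends here.
[+ATR] positions on the surface: 1 4 10 13.

yes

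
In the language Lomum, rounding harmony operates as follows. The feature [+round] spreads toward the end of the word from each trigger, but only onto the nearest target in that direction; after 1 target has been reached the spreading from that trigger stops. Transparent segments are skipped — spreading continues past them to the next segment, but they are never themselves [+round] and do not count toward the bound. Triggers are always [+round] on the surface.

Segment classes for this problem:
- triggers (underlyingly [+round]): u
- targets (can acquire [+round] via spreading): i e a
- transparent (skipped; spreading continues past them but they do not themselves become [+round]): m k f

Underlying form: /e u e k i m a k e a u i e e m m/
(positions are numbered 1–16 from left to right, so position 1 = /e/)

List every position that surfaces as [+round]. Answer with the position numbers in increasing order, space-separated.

From /u/ at 2 rightward: 3 /e/ → [+round]; bound reached.
From /u/ at 11 rightward: 12 /i/ → [+round]; bound reached.
Targets with no active source: positions 1 5 7 9 10 13 14 stay [-round].

2 3 11 12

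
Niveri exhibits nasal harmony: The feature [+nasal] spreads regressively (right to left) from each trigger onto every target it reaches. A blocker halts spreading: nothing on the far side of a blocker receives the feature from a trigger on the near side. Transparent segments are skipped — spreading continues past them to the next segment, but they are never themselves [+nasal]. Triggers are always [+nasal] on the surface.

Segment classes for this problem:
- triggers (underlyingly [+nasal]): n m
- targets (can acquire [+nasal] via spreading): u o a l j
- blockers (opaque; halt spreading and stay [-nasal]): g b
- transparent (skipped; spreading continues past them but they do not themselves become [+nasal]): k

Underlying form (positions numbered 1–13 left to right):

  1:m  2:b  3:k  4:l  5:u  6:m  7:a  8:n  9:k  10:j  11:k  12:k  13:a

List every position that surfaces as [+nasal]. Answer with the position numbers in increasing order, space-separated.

From /m/ at 1 leftward: word edge.
From /m/ at 6 leftward: 5 /u/ → [+nasal]; 4 /l/ → [+nasal]; 3 /k/ transparent; 2 /b/ blocks.
From /n/ at 8 leftward: 7 /a/ → [+nasal]; 6 /m/ is itself a trigger — this domain ends here.
Targets with no active source: positions 10 13 stay [-nasal].

1 4 5 6 7 8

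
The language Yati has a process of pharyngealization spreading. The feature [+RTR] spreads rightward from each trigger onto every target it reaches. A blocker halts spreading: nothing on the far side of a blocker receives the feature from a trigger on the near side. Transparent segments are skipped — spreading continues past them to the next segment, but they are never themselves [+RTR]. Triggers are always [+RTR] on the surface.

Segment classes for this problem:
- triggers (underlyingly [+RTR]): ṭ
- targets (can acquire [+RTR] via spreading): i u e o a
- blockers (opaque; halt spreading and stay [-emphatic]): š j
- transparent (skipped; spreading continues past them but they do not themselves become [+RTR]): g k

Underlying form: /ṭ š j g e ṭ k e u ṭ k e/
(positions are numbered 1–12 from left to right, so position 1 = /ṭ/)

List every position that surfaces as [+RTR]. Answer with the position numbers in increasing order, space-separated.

From /ṭ/ at 1 rightward: 2 /š/ blocks.
From /ṭ/ at 6 rightward: 7 /k/ transparent; 8 /e/ → [+RTR]; 9 /u/ → [+RTR]; 10 /ṭ/ is itself a trigger — this domain ends here.
From /ṭ/ at 10 rightward: 11 /k/ transparent; 12 /e/ → [+RTR]; word edge.
Target with no active source: position 5 stays [-emphatic].

1 6 8 9 10 12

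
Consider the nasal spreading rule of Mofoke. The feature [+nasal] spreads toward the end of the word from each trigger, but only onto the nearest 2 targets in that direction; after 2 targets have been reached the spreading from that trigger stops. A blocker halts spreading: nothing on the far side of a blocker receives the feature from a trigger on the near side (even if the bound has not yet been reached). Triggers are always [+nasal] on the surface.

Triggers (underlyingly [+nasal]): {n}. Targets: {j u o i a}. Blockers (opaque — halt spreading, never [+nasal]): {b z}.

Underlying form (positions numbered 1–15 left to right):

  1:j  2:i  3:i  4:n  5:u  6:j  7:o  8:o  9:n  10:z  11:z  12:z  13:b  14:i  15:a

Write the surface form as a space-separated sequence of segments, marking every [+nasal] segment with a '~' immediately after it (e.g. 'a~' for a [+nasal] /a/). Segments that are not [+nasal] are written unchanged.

From /n/ at 4 rightward: 5 /u/ → [+nasal]; 6 /j/ → [+nasal]; bound reached.
From /n/ at 9 rightward: 10 /z/ blocks.
Targets with no active source: positions 1 2 3 7 8 14 15 stay [-nasal].
[+nasal] positions on the surface: 4 5 6 9.

j i i n~ u~ j~ o o n~ z z z b i a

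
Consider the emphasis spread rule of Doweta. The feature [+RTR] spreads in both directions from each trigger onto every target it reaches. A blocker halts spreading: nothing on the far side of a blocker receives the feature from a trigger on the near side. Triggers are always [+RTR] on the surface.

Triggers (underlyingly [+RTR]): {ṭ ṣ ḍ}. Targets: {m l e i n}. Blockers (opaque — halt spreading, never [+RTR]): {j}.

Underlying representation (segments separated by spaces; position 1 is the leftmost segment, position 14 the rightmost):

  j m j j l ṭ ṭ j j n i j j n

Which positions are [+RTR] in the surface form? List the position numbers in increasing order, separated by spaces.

5 6 7

From /ṭ/ at 6 rightward: 7 /ṭ/ is itself a trigger — this domain ends here.
From /ṭ/ at 6 leftward: 5 /l/ → [+RTR]; 4 /j/ blocks.
From /ṭ/ at 7 rightward: 8 /j/ blocks.
From /ṭ/ at 7 leftward: 6 /ṭ/ is itself a trigger — this domain ends here.
Targets with no active source: positions 2 10 11 14 stay [-emphatic].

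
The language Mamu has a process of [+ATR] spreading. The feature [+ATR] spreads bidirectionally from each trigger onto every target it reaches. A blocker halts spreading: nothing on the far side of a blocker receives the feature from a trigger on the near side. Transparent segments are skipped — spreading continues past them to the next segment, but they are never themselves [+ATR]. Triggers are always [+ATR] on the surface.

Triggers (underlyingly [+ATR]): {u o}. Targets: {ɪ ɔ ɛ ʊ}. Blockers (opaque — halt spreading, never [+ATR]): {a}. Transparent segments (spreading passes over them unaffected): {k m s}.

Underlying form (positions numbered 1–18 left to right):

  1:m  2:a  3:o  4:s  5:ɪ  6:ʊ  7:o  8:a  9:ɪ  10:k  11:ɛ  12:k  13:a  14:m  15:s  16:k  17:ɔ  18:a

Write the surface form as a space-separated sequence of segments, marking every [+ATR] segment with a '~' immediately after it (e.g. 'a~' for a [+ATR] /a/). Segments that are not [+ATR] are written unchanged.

From /o/ at 3 rightward: 4 /s/ transparent; 5 /ɪ/ → [+ATR]; 6 /ʊ/ → [+ATR]; 7 /o/ is itself a trigger — this domain ends here.
From /o/ at 3 leftward: 2 /a/ blocks.
From /o/ at 7 rightward: 8 /a/ blocks.
From /o/ at 7 leftward: 6 /ʊ/ → [+ATR]; 5 /ɪ/ → [+ATR]; 4 /s/ transparent; 3 /o/ is itself a trigger — this domain ends here.
Targets with no active source: positions 9 11 17 stay [-ATR].
[+ATR] positions on the surface: 3 5 6 7.

m a o~ s ɪ~ ʊ~ o~ a ɪ k ɛ k a m s k ɔ a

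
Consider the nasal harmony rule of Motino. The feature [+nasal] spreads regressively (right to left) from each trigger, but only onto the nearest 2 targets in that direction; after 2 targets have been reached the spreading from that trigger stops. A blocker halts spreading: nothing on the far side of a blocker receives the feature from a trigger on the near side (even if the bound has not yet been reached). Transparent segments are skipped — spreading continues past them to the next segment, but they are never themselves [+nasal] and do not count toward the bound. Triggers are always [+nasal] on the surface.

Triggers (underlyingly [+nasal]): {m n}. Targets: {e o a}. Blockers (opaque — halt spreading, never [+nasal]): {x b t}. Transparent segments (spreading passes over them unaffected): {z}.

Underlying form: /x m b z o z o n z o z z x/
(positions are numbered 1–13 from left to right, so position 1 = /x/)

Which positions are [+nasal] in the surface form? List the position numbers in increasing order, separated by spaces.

From /m/ at 2 leftward: 1 /x/ blocks.
From /n/ at 8 leftward: 7 /o/ → [+nasal]; 6 /z/ transparent; 5 /o/ → [+nasal]; bound reached.
Target with no active source: position 10 stays [-nasal].

2 5 7 8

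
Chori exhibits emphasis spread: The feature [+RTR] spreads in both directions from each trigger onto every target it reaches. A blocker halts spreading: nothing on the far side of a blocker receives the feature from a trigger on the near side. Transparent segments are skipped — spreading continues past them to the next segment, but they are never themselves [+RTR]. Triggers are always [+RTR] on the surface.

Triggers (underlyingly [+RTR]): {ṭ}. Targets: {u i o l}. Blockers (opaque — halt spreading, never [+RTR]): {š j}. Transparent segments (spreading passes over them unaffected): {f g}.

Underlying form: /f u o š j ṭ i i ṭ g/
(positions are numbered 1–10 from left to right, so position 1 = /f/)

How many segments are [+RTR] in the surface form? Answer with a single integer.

From /ṭ/ at 6 rightward: 7 /i/ → [+RTR]; 8 /i/ → [+RTR]; 9 /ṭ/ is itself a trigger — this domain ends here.
From /ṭ/ at 6 leftward: 5 /j/ blocks.
From /ṭ/ at 9 rightward: 10 /g/ transparent; word edge.
From /ṭ/ at 9 leftward: 8 /i/ → [+RTR]; 7 /i/ → [+RTR]; 6 /ṭ/ is itself a trigger — this domain ends here.
Targets with no active source: positions 2 3 stay [-emphatic].
[+RTR] positions on the surface: 6 7 8 9.

4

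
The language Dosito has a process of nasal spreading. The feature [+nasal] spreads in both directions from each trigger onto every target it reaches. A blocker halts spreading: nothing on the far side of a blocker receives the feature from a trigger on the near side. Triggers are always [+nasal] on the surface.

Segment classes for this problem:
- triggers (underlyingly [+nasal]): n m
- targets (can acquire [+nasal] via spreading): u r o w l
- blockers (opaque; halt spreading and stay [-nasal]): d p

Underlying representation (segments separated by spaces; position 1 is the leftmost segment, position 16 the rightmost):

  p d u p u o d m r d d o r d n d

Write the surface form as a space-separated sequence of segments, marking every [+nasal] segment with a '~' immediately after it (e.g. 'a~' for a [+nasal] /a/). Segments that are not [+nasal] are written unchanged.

From /m/ at 8 rightward: 9 /r/ → [+nasal]; 10 /d/ blocks.
From /m/ at 8 leftward: 7 /d/ blocks.
From /n/ at 15 rightward: 16 /d/ blocks.
From /n/ at 15 leftward: 14 /d/ blocks.
Targets with no active source: positions 3 5 6 12 13 stay [-nasal].
[+nasal] positions on the surface: 8 9 15.

p d u p u o d m~ r~ d d o r d n~ d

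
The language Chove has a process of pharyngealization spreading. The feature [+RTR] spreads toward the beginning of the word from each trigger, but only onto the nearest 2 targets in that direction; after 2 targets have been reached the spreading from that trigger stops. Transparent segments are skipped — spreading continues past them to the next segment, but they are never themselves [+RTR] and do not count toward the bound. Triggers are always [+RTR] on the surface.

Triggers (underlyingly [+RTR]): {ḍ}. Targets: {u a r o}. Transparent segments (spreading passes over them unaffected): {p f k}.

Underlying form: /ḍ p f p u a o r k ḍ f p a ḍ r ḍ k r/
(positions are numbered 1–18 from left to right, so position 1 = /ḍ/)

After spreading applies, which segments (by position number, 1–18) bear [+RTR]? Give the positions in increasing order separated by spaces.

From /ḍ/ at 1 leftward: word edge.
From /ḍ/ at 10 leftward: 9 /k/ transparent; 8 /r/ → [+RTR]; 7 /o/ → [+RTR]; bound reached.
From /ḍ/ at 14 leftward: 13 /a/ → [+RTR]; 12 /p/ transparent; 11 /f/ transparent; 10 /ḍ/ is itself a trigger — this domain ends here.
From /ḍ/ at 16 leftward: 15 /r/ → [+RTR]; 14 /ḍ/ is itself a trigger — this domain ends here.
Targets with no active source: positions 5 6 18 stay [-emphatic].

1 7 8 10 13 14 15 16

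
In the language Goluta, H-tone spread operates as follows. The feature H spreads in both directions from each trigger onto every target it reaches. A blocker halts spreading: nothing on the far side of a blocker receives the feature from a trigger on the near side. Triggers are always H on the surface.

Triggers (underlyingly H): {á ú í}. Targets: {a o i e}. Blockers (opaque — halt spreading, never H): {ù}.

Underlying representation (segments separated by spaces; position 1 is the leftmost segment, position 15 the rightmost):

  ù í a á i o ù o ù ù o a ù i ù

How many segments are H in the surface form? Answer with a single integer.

From /í/ at 2 rightward: 3 /a/ → H; 4 /á/ is itself a trigger — this domain ends here.
From /í/ at 2 leftward: 1 /ù/ blocks.
From /á/ at 4 rightward: 5 /i/ → H; 6 /o/ → H; 7 /ù/ blocks.
From /á/ at 4 leftward: 3 /a/ → H; 2 /í/ is itself a trigger — this domain ends here.
Targets with no active source: positions 8 11 12 14 stay [-high tone].
H positions on the surface: 2 3 4 5 6.

5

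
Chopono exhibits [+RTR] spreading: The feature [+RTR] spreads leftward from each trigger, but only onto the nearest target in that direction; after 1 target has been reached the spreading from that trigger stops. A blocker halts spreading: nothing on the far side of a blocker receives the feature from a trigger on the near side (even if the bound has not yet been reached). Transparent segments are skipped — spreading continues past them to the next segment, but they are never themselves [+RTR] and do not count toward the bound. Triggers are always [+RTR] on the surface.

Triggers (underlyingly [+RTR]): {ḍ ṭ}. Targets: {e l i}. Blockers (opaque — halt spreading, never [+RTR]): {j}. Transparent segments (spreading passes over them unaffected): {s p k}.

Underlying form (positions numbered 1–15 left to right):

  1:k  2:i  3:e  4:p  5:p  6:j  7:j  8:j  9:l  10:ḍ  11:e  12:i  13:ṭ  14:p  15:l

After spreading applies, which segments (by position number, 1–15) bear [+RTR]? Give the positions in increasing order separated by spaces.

9 10 12 13

From /ḍ/ at 10 leftward: 9 /l/ → [+RTR]; bound reached.
From /ṭ/ at 13 leftward: 12 /i/ → [+RTR]; bound reached.
Targets with no active source: positions 2 3 11 15 stay [-emphatic].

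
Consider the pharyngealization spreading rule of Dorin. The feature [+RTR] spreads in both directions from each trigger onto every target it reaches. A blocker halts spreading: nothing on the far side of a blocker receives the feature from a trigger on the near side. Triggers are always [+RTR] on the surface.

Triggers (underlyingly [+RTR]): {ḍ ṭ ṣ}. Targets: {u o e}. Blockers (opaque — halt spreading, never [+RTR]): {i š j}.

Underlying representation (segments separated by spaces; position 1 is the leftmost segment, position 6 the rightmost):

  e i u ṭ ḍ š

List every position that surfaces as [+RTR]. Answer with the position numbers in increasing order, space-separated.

From /ṭ/ at 4 rightward: 5 /ḍ/ is itself a trigger — this domain ends here.
From /ṭ/ at 4 leftward: 3 /u/ → [+RTR]; 2 /i/ blocks.
From /ḍ/ at 5 rightward: 6 /š/ blocks.
From /ḍ/ at 5 leftward: 4 /ṭ/ is itself a trigger — this domain ends here.
Target with no active source: position 1 stays [-emphatic].

3 4 5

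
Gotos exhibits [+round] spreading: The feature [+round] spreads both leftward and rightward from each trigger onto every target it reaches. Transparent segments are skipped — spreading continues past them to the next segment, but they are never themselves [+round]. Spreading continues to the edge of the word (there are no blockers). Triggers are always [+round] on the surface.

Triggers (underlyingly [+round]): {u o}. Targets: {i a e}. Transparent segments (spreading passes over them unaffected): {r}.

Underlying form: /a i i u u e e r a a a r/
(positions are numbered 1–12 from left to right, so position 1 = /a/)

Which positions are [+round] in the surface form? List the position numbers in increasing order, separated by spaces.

1 2 3 4 5 6 7 9 10 11

From /u/ at 4 rightward: 5 /u/ is itself a trigger — this domain ends here.
From /u/ at 4 leftward: 3 /i/ → [+round]; 2 /i/ → [+round]; 1 /a/ → [+round]; word edge.
From /u/ at 5 rightward: 6 /e/ → [+round]; 7 /e/ → [+round]; 8 /r/ transparent; 9 /a/ → [+round]; 10 /a/ → [+round]; 11 /a/ → [+round]; 12 /r/ transparent; word edge.
From /u/ at 5 leftward: 4 /u/ is itself a trigger — this domain ends here.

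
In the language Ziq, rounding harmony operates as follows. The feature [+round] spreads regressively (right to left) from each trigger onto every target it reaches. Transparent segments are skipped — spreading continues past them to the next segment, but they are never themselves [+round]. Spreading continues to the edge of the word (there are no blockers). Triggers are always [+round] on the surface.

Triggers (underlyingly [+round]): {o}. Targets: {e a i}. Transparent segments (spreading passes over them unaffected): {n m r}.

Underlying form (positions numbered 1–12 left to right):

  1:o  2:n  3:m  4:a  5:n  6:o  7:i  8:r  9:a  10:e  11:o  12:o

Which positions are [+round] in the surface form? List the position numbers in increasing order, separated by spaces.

1 4 6 7 9 10 11 12

From /o/ at 1 leftward: word edge.
From /o/ at 6 leftward: 5 /n/ transparent; 4 /a/ → [+round]; 3 /m/ transparent; 2 /n/ transparent; 1 /o/ is itself a trigger — this domain ends here.
From /o/ at 11 leftward: 10 /e/ → [+round]; 9 /a/ → [+round]; 8 /r/ transparent; 7 /i/ → [+round]; 6 /o/ is itself a trigger — this domain ends here.
From /o/ at 12 leftward: 11 /o/ is itself a trigger — this domain ends here.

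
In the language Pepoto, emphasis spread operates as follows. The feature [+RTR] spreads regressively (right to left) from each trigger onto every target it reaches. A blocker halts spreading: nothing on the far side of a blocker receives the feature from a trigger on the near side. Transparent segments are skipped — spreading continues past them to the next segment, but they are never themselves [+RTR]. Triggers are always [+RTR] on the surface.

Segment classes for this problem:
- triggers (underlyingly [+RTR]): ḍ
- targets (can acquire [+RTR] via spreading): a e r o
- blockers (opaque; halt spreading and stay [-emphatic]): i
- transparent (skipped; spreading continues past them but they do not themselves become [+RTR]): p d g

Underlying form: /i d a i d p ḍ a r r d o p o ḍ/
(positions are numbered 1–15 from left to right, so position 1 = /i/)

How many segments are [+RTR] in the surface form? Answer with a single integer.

From /ḍ/ at 7 leftward: 6 /p/ transparent; 5 /d/ transparent; 4 /i/ blocks.
From /ḍ/ at 15 leftward: 14 /o/ → [+RTR]; 13 /p/ transparent; 12 /o/ → [+RTR]; 11 /d/ transparent; 10 /r/ → [+RTR]; 9 /r/ → [+RTR]; 8 /a/ → [+RTR]; 7 /ḍ/ is itself a trigger — this domain ends here.
Target with no active source: position 3 stays [-emphatic].
[+RTR] positions on the surface: 7 8 9 10 12 14 15.

7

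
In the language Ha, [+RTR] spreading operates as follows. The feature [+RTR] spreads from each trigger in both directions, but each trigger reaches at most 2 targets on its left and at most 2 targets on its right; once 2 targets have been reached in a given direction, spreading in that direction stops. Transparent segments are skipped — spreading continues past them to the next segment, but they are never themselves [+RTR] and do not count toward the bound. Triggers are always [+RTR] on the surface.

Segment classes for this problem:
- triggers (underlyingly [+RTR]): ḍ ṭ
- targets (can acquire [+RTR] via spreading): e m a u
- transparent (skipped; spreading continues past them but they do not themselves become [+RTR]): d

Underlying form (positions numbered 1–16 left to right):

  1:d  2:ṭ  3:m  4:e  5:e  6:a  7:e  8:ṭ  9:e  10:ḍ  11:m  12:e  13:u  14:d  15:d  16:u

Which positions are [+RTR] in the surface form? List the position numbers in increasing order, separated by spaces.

From /ṭ/ at 2 rightward: 3 /m/ → [+RTR]; 4 /e/ → [+RTR]; bound reached.
From /ṭ/ at 2 leftward: 1 /d/ transparent; word edge.
From /ṭ/ at 8 rightward: 9 /e/ → [+RTR]; 10 /ḍ/ is itself a trigger — this domain ends here.
From /ṭ/ at 8 leftward: 7 /e/ → [+RTR]; 6 /a/ → [+RTR]; bound reached.
From /ḍ/ at 10 rightward: 11 /m/ → [+RTR]; 12 /e/ → [+RTR]; bound reached.
From /ḍ/ at 10 leftward: 9 /e/ → [+RTR]; 8 /ṭ/ is itself a trigger — this domain ends here.
Targets with no active source: positions 5 13 16 stay [-emphatic].

2 3 4 6 7 8 9 10 11 12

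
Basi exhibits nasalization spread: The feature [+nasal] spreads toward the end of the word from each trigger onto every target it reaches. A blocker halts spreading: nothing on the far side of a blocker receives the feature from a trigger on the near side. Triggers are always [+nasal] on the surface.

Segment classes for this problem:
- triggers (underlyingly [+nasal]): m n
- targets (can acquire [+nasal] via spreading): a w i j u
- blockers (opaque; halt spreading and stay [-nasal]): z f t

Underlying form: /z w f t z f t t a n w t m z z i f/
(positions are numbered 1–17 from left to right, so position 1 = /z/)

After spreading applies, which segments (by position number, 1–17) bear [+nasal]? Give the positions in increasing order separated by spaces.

10 11 13

From /n/ at 10 rightward: 11 /w/ → [+nasal]; 12 /t/ blocks.
From /m/ at 13 rightward: 14 /z/ blocks.
Targets with no active source: positions 2 9 16 stay [-nasal].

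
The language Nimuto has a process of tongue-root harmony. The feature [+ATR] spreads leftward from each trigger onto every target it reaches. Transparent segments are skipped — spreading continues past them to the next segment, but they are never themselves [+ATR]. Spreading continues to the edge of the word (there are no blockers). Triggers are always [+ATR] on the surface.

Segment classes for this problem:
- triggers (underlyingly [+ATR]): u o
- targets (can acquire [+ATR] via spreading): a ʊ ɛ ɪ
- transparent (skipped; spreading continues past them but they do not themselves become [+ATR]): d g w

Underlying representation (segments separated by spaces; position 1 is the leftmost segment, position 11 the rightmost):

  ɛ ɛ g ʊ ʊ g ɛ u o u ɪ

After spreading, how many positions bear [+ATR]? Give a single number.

From /u/ at 8 leftward: 7 /ɛ/ → [+ATR]; 6 /g/ transparent; 5 /ʊ/ → [+ATR]; 4 /ʊ/ → [+ATR]; 3 /g/ transparent; 2 /ɛ/ → [+ATR]; 1 /ɛ/ → [+ATR]; word edge.
From /o/ at 9 leftward: 8 /u/ is itself a trigger — this domain ends here.
From /u/ at 10 leftward: 9 /o/ is itself a trigger — this domain ends here.
Target with no active source: position 11 stays [-ATR].
[+ATR] positions on the surface: 1 2 4 5 7 8 9 10.

8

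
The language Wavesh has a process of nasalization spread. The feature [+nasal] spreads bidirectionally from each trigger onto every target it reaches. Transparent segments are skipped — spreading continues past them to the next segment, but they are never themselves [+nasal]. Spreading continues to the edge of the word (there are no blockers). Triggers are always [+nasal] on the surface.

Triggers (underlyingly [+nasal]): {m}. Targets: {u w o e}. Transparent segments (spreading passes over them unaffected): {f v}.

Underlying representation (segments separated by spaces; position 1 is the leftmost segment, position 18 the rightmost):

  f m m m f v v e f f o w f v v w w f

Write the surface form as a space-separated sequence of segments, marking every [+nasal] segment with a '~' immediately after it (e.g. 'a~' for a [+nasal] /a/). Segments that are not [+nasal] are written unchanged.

f m~ m~ m~ f v v e~ f f o~ w~ f v v w~ w~ f

From /m/ at 2 rightward: 3 /m/ is itself a trigger — this domain ends here.
From /m/ at 2 leftward: 1 /f/ transparent; word edge.
From /m/ at 3 rightward: 4 /m/ is itself a trigger — this domain ends here.
From /m/ at 3 leftward: 2 /m/ is itself a trigger — this domain ends here.
From /m/ at 4 rightward: 5 /f/ transparent; 6 /v/ transparent; 7 /v/ transparent; 8 /e/ → [+nasal]; 9 /f/ transparent; 10 /f/ transparent; 11 /o/ → [+nasal]; 12 /w/ → [+nasal]; 13 /f/ transparent; 14 /v/ transparent; 15 /v/ transparent; 16 /w/ → [+nasal]; 17 /w/ → [+nasal]; 18 /f/ transparent; word edge.
From /m/ at 4 leftward: 3 /m/ is itself a trigger — this domain ends here.
[+nasal] positions on the surface: 2 3 4 8 11 12 16 17.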